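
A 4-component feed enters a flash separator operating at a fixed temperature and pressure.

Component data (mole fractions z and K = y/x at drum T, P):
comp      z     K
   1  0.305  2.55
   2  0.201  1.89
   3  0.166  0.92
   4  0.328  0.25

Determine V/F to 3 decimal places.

Rachford–Rice: g(V/F) = Σ zᵢ(Kᵢ−1)/(1+V/F(Kᵢ−1)) = 0.
Check two-phase: ΣzᵢKᵢ = 1.392 > 1 and Σzᵢ/Kᵢ = 1.718 > 1, so g(0) = 0.392 > 0 and g(1) = -0.718 < 0.
Newton–Raphson from V/F = 0.4:
  V/F = 0.400: g = 0.0586, g' = -0.743 → V/F = 0.479
  V/F = 0.479: g = -0.0009, g' = -0.770 → V/F = 0.478
Converged at V/F = 0.478.

V/F = 0.478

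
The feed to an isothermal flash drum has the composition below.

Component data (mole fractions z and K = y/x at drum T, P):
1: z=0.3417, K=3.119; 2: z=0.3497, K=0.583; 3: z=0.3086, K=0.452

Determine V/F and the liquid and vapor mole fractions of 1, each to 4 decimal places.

V/F = 0.4004, x_1 = 0.1849, y_1 = 0.5766

Material balance + equilibrium reduce to Σ zᵢ(Kᵢ−1)/(1+V/F(Kᵢ−1)) = 0.
Check two-phase: ΣzᵢKᵢ = 1.4091 > 1 and Σzᵢ/Kᵢ = 1.3921 > 1, so g(0) = 0.4091 > 0 and g(1) = -0.3921 < 0.
Newton iteration, V/F⁰ = 0.38:
  V/F = 0.3800: g = 0.01422, g' = -0.7045 → V/F = 0.4002
  V/F = 0.4002: g = 0.00016, g' = -0.6889 → V/F = 0.4004
Converged at V/F = 0.4004.
Compositions from xᵢ = zᵢ/(1+V/F(Kᵢ−1)), yᵢ = Kᵢxᵢ:
  1: x = 0.1849, y = 0.5766
  2: x = 0.4198, y = 0.2447
  3: x = 0.3954, y = 0.1787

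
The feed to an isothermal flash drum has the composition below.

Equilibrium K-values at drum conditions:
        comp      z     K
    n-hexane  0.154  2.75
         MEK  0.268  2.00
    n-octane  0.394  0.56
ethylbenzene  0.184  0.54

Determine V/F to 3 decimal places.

Material balance + equilibrium reduce to Σ zᵢ(Kᵢ−1)/(1+V/F(Kᵢ−1)) = 0.
g(0) = ΣzᵢKᵢ − 1 = 0.280 and g(1) = 1 − Σzᵢ/Kᵢ = -0.234, so a root lies in (0, 1).
Newton–Raphson from V/F = 0.43:
  V/F = 0.430: g = 0.0219, g' = -0.461 → V/F = 0.477
  V/F = 0.477: g = 0.0003, g' = -0.449 → V/F = 0.478
Converged at V/F = 0.478.

V/F = 0.478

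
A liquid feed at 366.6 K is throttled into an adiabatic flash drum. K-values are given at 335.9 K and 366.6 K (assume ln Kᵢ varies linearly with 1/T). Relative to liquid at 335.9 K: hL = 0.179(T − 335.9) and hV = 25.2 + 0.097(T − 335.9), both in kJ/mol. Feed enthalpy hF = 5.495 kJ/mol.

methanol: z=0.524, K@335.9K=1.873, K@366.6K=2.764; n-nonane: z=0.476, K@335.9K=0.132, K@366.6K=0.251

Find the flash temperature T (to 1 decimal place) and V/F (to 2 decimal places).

Adiabatic flash: solve Rachford–Rice at each trial T, then check hF = ψ·hV(T) + (1−ψ)·hL(T).
  T = 335.9 K: K = (1.873, 0.132), RR gives ψ = 0.058, H_out = 1.473 kJ/mol
  T = 366.6 K: K = (2.764, 0.251), RR gives ψ = 0.430, H_out = 15.243 kJ/mol
  T = 351.2 K: K = (2.293, 0.184), RR gives ψ = 0.274, H_out = 9.310 kJ/mol
  T = 343.5 K: K = (2.076, 0.156), RR gives ψ = 0.179, H_out = 5.753 kJ/mol
  T = 339.7 K: K = (1.973, 0.144), RR gives ψ = 0.123, H_out = 3.736 kJ/mol
  T = 341.6 K: K = (2.024, 0.150), RR gives ψ = 0.152, H_out = 4.771 kJ/mol
Linear interpolation between T = 341.6 (H_out = 4.771) and T = 343.5 (H_out = 5.753) on hF = 5.495 gives T ≈ 343.0 K, at which ψ = 0.17.

T = 343.0 K, V/F = 0.17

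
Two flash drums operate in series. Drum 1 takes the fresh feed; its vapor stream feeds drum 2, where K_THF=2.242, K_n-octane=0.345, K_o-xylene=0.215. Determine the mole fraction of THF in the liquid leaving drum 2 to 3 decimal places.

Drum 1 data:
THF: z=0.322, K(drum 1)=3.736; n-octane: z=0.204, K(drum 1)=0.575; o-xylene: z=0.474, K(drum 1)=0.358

Drum 1:
Let ψ₁ = V/F and solve Σ zᵢ(Kᵢ−1)/(1+ψ₁(Kᵢ−1)) = 0.
Feasibility: ΣzᵢKᵢ = 1.490, Σzᵢ/Kᵢ = 1.765 — both > 1, two phases present.
Iterate (Newton) starting at ψ₁ = 0.4:
  ψ₁ = 0.400: g = -0.0933, g' = -0.957 → ψ₁ = 0.303
  ψ₁ = 0.303: g = 0.0049, g' = -1.071 → ψ₁ = 0.307
Converged at ψ₁ = 0.307.
Drum-1 compositions:
  THF: x = 0.175, y = 0.654
  n-octane: x = 0.235, y = 0.135
  o-xylene: x = 0.590, y = 0.211
Drum-2 feed = drum-1 vapor: z₂ = (0.6537, 0.1349, 0.2114).
Drum 2:
Rachford–Rice: g(ψ₂) = Σ zᵢ(Kᵢ−1)/(1+ψ₂(Kᵢ−1)) = 0.
g(0) = ΣzᵢKᵢ − 1 = 0.558 and g(1) = 1 − Σzᵢ/Kᵢ = -0.666, so a root lies in (0, 1).
Iterate (Newton) starting at ψ₂ = 0.5:
  ψ₂ = 0.500: g = 0.0964, g' = -0.865 → ψ₂ = 0.611
  ψ₂ = 0.611: g = -0.0050, g' = -0.968 → ψ₂ = 0.606
Converged at ψ₂ = 0.606.
  THF: x = 0.373, y = 0.836
  n-octane: x = 0.224, y = 0.077
  o-xylene: x = 0.403, y = 0.087

x_THF (drum 2) = 0.373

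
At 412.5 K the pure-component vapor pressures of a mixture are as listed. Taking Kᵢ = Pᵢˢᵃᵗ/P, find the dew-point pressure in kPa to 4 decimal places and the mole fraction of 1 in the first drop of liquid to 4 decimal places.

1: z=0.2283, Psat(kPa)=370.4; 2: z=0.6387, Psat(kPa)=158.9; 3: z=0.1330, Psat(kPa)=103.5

Pdew = 168.8934 kPa, x_1 = 0.1041

At the dew point ψ → 1, so Σzᵢ/Kᵢ = 1 with Kᵢ = Pᵢˢᵃᵗ/P ⇒ 1/P = Σzᵢ/Pᵢˢᵃᵗ.
1/P = 0.2283/370.4 + 0.6387/158.9 + 0.1330/103.5 = 0.0059209 ⇒ P = 168.8934 kPa
xᵢ = zᵢP/Pᵢˢᵃᵗ ⇒ x_1 = 0.2283·168.8934/370.4 = 0.1041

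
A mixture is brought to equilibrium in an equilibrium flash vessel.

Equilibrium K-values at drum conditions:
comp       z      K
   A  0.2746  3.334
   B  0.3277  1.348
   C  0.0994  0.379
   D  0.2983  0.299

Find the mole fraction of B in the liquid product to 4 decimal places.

Rachford–Rice: g(ψ) = Σ zᵢ(Kᵢ−1)/(1+ψ(Kᵢ−1)) = 0.
Check two-phase: ΣzᵢKᵢ = 1.4841 > 1 and Σzᵢ/Kᵢ = 1.5854 > 1, so g(0) = 0.4841 > 0 and g(1) = -0.5854 < 0.
Newton iteration, ψ⁰ = 0.5:
  ψ = 0.5000: g = -0.01858, g' = -0.7755 → ψ = 0.4760
Converged at ψ = 0.4760.
Compositions from xᵢ = zᵢ/(1+ψ(Kᵢ−1)), yᵢ = Kᵢxᵢ:
  A: x = 0.1301, y = 0.4337
  B: x = 0.2811, y = 0.3790
  C: x = 0.1411, y = 0.0535
  D: x = 0.4477, y = 0.1339

x_B = 0.2811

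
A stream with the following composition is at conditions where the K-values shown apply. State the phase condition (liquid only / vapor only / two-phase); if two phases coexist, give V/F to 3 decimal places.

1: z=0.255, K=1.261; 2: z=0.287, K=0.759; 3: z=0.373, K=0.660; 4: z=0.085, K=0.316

ΣzᵢKᵢ = 0.812; Σzᵢ/Kᵢ = 1.414.
Since ΣzᵢKᵢ < 1 the mixture is below its bubble point — single liquid phase.

liquid only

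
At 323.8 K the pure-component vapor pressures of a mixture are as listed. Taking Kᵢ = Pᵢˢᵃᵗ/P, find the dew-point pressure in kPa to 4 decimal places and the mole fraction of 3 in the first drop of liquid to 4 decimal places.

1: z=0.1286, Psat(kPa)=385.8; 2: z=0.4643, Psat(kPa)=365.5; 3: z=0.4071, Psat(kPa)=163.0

At the dew point ψ → 1, so Σzᵢ/Kᵢ = 1 with Kᵢ = Pᵢˢᵃᵗ/P ⇒ 1/P = Σzᵢ/Pᵢˢᵃᵗ.
1/P = 0.1286/385.8 + 0.4643/365.5 + 0.4071/163.0 = 0.0041012 ⇒ P = 243.8314 kPa
xᵢ = zᵢP/Pᵢˢᵃᵗ ⇒ x_3 = 0.4071·243.8314/163.0 = 0.6090

Pdew = 243.8314 kPa, x_3 = 0.6090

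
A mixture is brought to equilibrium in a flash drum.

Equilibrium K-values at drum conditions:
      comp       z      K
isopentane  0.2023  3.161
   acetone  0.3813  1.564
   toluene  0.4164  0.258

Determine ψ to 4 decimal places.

Rachford–Rice: g(ψ) = Σ zᵢ(Kᵢ−1)/(1+ψ(Kᵢ−1)) = 0.
Check two-phase: ΣzᵢKᵢ = 1.3433 > 1 and Σzᵢ/Kᵢ = 1.9218 > 1, so g(0) = 0.3433 > 0 and g(1) = -0.9218 < 0.
Newton iteration, ψ⁰ = 0.5:
  ψ = 0.5000: g = -0.11333, g' = -0.8715 → ψ = 0.3700
  ψ = 0.3700: g = -0.00501, g' = -0.8103 → ψ = 0.3638
Converged at ψ = 0.3638.

ψ = 0.3638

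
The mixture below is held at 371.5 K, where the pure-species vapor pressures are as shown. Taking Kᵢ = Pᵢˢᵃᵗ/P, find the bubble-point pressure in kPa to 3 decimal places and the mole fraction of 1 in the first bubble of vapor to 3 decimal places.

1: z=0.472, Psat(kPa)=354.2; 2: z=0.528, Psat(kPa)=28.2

At the bubble point ψ → 0, so ΣzᵢKᵢ = 1 with Kᵢ = Pᵢˢᵃᵗ/P ⇒ P = ΣzᵢPᵢˢᵃᵗ.
P = 0.472·354.2 + 0.528·28.2 = 182.072 kPa
yᵢ = zᵢPᵢˢᵃᵗ/P ⇒ y_1 = 0.472·354.2/182.072 = 0.918

Pbub = 182.072 kPa, y_1 = 0.918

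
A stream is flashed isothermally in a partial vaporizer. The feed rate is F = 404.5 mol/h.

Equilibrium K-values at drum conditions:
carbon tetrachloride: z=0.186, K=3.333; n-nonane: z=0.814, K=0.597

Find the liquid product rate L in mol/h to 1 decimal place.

L = 358.9 mol/h

Binary case is linear: z₁(K₁−1)(1+V/F(K₂−1)) + z₂(K₂−1)(1+V/F(K₁−1)) = 0
⇒ V/F = [z₁(K₁−1)+z₂(K₂−1)] / [−(K₁−1)(K₂−1)] = 0.1059/0.9402 = 0.113
Then V = V/F·F = 0.1126·404.5 = 45.6 mol/h and L = F − V = 358.9 mol/h.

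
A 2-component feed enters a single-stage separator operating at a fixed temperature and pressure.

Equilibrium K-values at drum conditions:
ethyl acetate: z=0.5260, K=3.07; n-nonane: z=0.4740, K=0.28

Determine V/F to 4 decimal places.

V/F = 0.5016

Iterate (Newton) starting at V/F = 0.4:
  V/F = 0.4000: g = 0.11631, g' = -1.1592 → V/F = 0.5003
  V/F = 0.5003: g = 0.00141, g' = -1.1442 → V/F = 0.5016
Converged at V/F = 0.5016.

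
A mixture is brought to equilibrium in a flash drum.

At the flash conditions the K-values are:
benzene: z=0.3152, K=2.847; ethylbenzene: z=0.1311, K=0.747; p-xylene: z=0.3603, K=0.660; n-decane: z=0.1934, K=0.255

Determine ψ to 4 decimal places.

Material balance + equilibrium reduce to Σ zᵢ(Kᵢ−1)/(1+ψ(Kᵢ−1)) = 0.
g(0) = ΣzᵢKᵢ − 1 = 0.2824 and g(1) = 1 − Σzᵢ/Kᵢ = -0.5906, so a root lies in (0, 1).
Newton iteration, ψ⁰ = 0.47:
  ψ = 0.4700: g = -0.09352, g' = -0.6321 → ψ = 0.3220
  ψ = 0.3220: g = 0.00180, g' = -0.6710 → ψ = 0.3247
Converged at ψ = 0.3247.

ψ = 0.3247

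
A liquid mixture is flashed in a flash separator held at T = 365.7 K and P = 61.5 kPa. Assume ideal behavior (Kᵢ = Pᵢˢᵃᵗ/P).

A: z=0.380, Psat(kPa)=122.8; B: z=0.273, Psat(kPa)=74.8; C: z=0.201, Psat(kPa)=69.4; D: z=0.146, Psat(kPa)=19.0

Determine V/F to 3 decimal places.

Raoult's law: Kᵢ = Pᵢˢᵃᵗ/P = Pᵢˢᵃᵗ/61.5.
  K_A = 122.8/61.5 = 1.99675, K_B = 74.8/61.5 = 1.21626, K_C = 69.4/61.5 = 1.12846, K_D = 19.0/61.5 = 0.30894
Material balance + equilibrium reduce to Σ zᵢ(Kᵢ−1)/(1+V/F(Kᵢ−1)) = 0.
Check two-phase: ΣzᵢKᵢ = 1.363 > 1 and Σzᵢ/Kᵢ = 1.065 > 1, so g(0) = 0.363 > 0 and g(1) = -0.065 < 0.
Newton–Raphson from V/F = 0.5:
  V/F = 0.500: g = 0.1762, g' = -0.344 → V/F = 1.000
  V/F = 1.000: g = -0.0655, g' = -0.836 → V/F = 0.922
  V/F = 0.922: g = -0.0082, g' = -0.643 → V/F = 0.909
Converged at V/F = 0.909.

V/F = 0.909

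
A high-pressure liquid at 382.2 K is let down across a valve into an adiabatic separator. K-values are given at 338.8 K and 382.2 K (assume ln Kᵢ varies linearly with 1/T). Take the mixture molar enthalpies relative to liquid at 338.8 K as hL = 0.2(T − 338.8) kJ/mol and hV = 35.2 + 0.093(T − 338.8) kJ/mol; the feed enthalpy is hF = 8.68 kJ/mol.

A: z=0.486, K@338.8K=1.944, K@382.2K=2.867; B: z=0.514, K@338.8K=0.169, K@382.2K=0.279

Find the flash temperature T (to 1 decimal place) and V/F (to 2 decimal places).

Adiabatic flash: solve Rachford–Rice at each trial T, then check hF = ψ·hV(T) + (1−ψ)·hL(T).
  T = 338.8 K: K = (1.944, 0.169), RR gives ψ = 0.040, H_out = 1.420 kJ/mol
  T = 382.2 K: K = (2.867, 0.279), RR gives ψ = 0.399, H_out = 20.864 kJ/mol
  T = 360.5 K: K = (2.389, 0.220), RR gives ψ = 0.253, H_out = 12.667 kJ/mol
  T = 349.6 K: K = (2.161, 0.194), RR gives ψ = 0.160, H_out = 7.605 kJ/mol
  T = 355.1 K: K = (2.275, 0.207), RR gives ψ = 0.210, H_out = 10.271 kJ/mol
  T = 352.4 K: K = (2.218, 0.200), RR gives ψ = 0.186, H_out = 8.994 kJ/mol
  T = 351.0 K: K = (2.189, 0.197), RR gives ψ = 0.173, H_out = 8.308 kJ/mol
Linear interpolation between T = 351.0 (H_out = 8.308) and T = 352.4 (H_out = 8.994) on hF = 8.68 gives T ≈ 351.8 K, at which ψ = 0.18.

T = 351.8 K, V/F = 0.18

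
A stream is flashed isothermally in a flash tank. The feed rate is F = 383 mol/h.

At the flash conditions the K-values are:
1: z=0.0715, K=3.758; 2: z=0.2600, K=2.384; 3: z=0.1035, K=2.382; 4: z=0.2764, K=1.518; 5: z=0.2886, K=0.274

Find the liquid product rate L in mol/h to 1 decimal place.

L = 114.1 mol/h

Rachford–Rice: g(ψ) = Σ zᵢ(Kᵢ−1)/(1+ψ(Kᵢ−1)) = 0.
Check two-phase: ΣzᵢKᵢ = 1.6337 > 1 and Σzᵢ/Kᵢ = 1.4069 > 1, so g(0) = 0.6337 > 0 and g(1) = -0.4069 < 0.
Newton iteration, ψ⁰ = 0.5:
  ψ = 0.5000: g = 0.16495, g' = -0.7609 → ψ = 0.7168
  ψ = 0.7168: g = -0.01372, g' = -0.9375 → ψ = 0.7022
  ψ = 0.7022: g = -0.00017, g' = -0.9149 → ψ = 0.7020
Converged at ψ = 0.7020.
Then V = ψ·F = 0.7020·383 = 268.9 mol/h and L = F − V = 114.1 mol/h.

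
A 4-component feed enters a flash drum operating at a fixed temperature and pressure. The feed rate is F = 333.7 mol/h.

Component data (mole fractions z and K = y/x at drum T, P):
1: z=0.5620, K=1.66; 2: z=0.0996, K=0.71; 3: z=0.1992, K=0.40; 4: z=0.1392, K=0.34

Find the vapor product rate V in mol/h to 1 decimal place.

Newton iteration, ψ⁰ = 0.5:
  ψ = 0.5000: g = -0.06276, g' = -0.4313 → ψ = 0.3545
  ψ = 0.3545: g = -0.00334, g' = -0.3902 → ψ = 0.3459
Converged at ψ = 0.3459.
Then V = ψ·F = 0.3459·333.7 = 115.4 mol/h and L = F − V = 218.3 mol/h.

V = 115.4 mol/h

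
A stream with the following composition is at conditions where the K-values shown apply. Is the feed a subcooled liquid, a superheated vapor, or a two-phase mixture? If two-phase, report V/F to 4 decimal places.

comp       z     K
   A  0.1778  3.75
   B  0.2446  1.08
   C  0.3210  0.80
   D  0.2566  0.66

ΣzᵢKᵢ = 1.3571; Σzᵢ/Kᵢ = 1.0639.
Both exceed 1, so a two-phase solution exists.
Material balance + equilibrium reduce to Σ zᵢ(Kᵢ−1)/(1+ψ(Kᵢ−1)) = 0.
Newton–Raphson from ψ = 0.61:
  ψ = 0.6100: g = 0.01808, g' = -0.2529 → ψ = 0.6815
  ψ = 0.6815: g = 0.00079, g' = -0.2316 → ψ = 0.6849
Converged at ψ = 0.6849.

two-phase, V/F = 0.6849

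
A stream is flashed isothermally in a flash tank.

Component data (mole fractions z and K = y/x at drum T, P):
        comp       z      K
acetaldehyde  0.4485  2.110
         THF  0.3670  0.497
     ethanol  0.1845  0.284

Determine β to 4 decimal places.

β = 0.2795

Material balance + equilibrium reduce to Σ zᵢ(Kᵢ−1)/(1+β(Kᵢ−1)) = 0.
Feasibility: ΣzᵢKᵢ = 1.1811, Σzᵢ/Kᵢ = 1.6006 — both > 1, two phases present.
Newton iteration, β⁰ = 0.5:
  β = 0.5000: g = -0.13224, g' = -0.6238 → β = 0.2880
  β = 0.2880: g = -0.00505, g' = -0.5944 → β = 0.2795
Converged at β = 0.2795.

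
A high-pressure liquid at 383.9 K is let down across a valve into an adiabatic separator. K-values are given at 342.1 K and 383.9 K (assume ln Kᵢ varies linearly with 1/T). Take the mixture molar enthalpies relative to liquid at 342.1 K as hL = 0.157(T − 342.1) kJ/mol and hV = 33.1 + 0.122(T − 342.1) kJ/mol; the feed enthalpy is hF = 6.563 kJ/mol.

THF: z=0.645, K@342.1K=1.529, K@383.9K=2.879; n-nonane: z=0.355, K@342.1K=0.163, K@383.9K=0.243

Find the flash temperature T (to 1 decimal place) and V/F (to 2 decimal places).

Adiabatic flash: solve Rachford–Rice at each trial T, then check hF = ψ·hV(T) + (1−ψ)·hL(T).
  T = 342.1 K: K = (1.529, 0.163), RR gives ψ = 0.100, H_out = 3.295 kJ/mol
  T = 383.9 K: K = (2.879, 0.243), RR gives ψ = 0.663, H_out = 27.542 kJ/mol
  T = 363.0 K: K = (2.137, 0.201), RR gives ψ = 0.495, H_out = 19.312 kJ/mol
  T = 352.6 K: K = (1.818, 0.182), RR gives ψ = 0.354, H_out = 13.245 kJ/mol
  T = 347.4 K: K = (1.671, 0.172), RR gives ψ = 0.250, H_out = 9.064 kJ/mol
  T = 344.8 K: K = (1.600, 0.168), RR gives ψ = 0.184, H_out = 6.481 kJ/mol
  T = 346.1 K: K = (1.635, 0.170), RR gives ψ = 0.218, H_out = 7.824 kJ/mol
Linear interpolation between T = 344.8 (H_out = 6.481) and T = 346.1 (H_out = 7.824) on hF = 6.563 gives T ≈ 344.9 K, at which ψ = 0.19.

T = 344.9 K, V/F = 0.19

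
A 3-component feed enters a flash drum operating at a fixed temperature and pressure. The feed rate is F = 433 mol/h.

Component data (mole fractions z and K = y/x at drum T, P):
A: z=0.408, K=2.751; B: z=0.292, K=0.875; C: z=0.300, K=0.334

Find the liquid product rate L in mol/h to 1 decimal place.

L = 188.7 mol/h

Let β = V/F and solve Σ zᵢ(Kᵢ−1)/(1+β(Kᵢ−1)) = 0.
Check two-phase: ΣzᵢKᵢ = 1.478 > 1 and Σzᵢ/Kᵢ = 1.380 > 1, so g(0) = 0.478 > 0 and g(1) = -0.380 < 0.
Newton–Raphson from β = 0.5:
  β = 0.500: g = 0.0424, g' = -0.660 → β = 0.564
Converged at β = 0.564.
Then V = β·F = 0.5643·433 = 244.3 mol/h and L = F − V = 188.7 mol/h.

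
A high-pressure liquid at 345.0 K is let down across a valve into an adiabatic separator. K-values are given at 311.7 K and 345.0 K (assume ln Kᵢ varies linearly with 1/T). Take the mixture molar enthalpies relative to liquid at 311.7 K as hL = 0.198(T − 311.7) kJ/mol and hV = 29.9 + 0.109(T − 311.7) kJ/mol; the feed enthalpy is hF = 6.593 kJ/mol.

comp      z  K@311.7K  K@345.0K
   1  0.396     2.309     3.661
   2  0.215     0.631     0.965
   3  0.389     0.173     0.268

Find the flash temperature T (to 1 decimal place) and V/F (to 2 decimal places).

Adiabatic flash: solve Rachford–Rice at each trial T, then check hF = ψ·hV(T) + (1−ψ)·hL(T).
  T = 311.7 K: K = (2.309, 0.631, 0.173), RR gives ψ = 0.129, H_out = 3.859 kJ/mol
  T = 345.0 K: K = (3.661, 0.965, 0.268), RR gives ψ = 0.496, H_out = 19.941 kJ/mol
  T = 328.4 K: K = (2.944, 0.789, 0.218), RR gives ψ = 0.340, H_out = 12.972 kJ/mol
  T = 320.0 K: K = (2.613, 0.707, 0.195), RR gives ψ = 0.245, H_out = 8.782 kJ/mol
  T = 315.9 K: K = (2.460, 0.669, 0.184), RR gives ψ = 0.191, H_out = 6.473 kJ/mol
  T = 317.9 K: K = (2.534, 0.688, 0.189), RR gives ψ = 0.218, H_out = 7.625 kJ/mol
Linear interpolation between T = 315.9 (H_out = 6.473) and T = 317.9 (H_out = 7.625) on hF = 6.593 gives T ≈ 316.1 K, at which ψ = 0.19.

T = 316.1 K, V/F = 0.19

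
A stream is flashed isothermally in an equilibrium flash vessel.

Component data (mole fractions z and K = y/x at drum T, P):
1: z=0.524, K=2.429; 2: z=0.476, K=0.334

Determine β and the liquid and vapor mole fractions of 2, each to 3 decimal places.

β = 0.454, x_2 = 0.682, y_2 = 0.228

Binary case is linear: z₁(K₁−1)(1+β(K₂−1)) + z₂(K₂−1)(1+β(K₁−1)) = 0
⇒ β = [z₁(K₁−1)+z₂(K₂−1)] / [−(K₁−1)(K₂−1)] = 0.4318/0.9517 = 0.454
Compositions from xᵢ = zᵢ/(1+β(Kᵢ−1)), yᵢ = Kᵢxᵢ:
  1: x = 0.318, y = 0.772
  2: x = 0.682, y = 0.228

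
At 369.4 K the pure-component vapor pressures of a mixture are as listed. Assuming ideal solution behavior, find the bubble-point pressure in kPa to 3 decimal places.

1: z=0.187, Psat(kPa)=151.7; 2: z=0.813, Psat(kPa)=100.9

At the bubble point ψ → 0, so ΣzᵢKᵢ = 1 with Kᵢ = Pᵢˢᵃᵗ/P ⇒ P = ΣzᵢPᵢˢᵃᵗ.
P = 0.187·151.7 + 0.813·100.9 = 110.400 kPa

Pbub = 110.400 kPa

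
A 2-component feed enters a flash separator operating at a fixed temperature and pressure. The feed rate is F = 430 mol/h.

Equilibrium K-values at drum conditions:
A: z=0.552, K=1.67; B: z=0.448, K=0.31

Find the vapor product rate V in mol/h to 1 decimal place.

Let β = V/F and solve Σ zᵢ(Kᵢ−1)/(1+β(Kᵢ−1)) = 0.
Feasibility: ΣzᵢKᵢ = 1.061, Σzᵢ/Kᵢ = 1.776 — both > 1, two phases present.
Iterate (Newton) starting at β = 0.58:
  β = 0.580: g = -0.2490, g' = -0.721 → β = 0.235
  β = 0.235: g = -0.0493, g' = -0.489 → β = 0.134
  β = 0.134: g = -0.0012, g' = -0.468 → β = 0.131
Converged at β = 0.131.
Then V = β·F = 0.1313·430 = 56.5 mol/h and L = F − V = 373.5 mol/h.

V = 56.5 mol/h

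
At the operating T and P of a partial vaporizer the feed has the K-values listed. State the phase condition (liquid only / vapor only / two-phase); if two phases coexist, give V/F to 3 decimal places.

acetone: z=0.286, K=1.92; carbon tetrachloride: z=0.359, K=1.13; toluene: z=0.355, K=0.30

ΣzᵢKᵢ = 1.061; Σzᵢ/Kᵢ = 1.650.
Both exceed 1, so a two-phase solution exists.
Rachford–Rice: g(ψ) = Σ zᵢ(Kᵢ−1)/(1+ψ(Kᵢ−1)) = 0.
Newton–Raphson from ψ = 0.5:
  ψ = 0.500: g = -0.1583, g' = -0.531 → ψ = 0.202
  ψ = 0.202: g = -0.0220, g' = -0.414 → ψ = 0.149
  ψ = 0.149: g = -0.0001, g' = -0.410 → ψ = 0.148
Converged at ψ = 0.148.

two-phase, V/F = 0.148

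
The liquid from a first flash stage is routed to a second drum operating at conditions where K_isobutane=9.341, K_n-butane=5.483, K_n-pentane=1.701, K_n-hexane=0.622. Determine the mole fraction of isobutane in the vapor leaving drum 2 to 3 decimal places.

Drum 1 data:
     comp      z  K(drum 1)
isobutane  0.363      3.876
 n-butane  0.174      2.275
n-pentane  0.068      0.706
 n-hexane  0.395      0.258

y_isobutane (drum 2) = 0.204

Drum 1:
Let ψ₁ = V/F and solve Σ zᵢ(Kᵢ−1)/(1+ψ₁(Kᵢ−1)) = 0.
Feasibility: ΣzᵢKᵢ = 1.953, Σzᵢ/Kᵢ = 1.797 — both > 1, two phases present.
Iterate (Newton) starting at ψ₁ = 0.58:
  ψ₁ = 0.580: g = -0.0198, g' = -1.194 → ψ₁ = 0.563
Converged at ψ₁ = 0.563.
Drum-1 compositions:
  isobutane: x = 0.139, y = 0.537
  n-butane: x = 0.101, y = 0.230
  n-pentane: x = 0.081, y = 0.058
  n-hexane: x = 0.679, y = 0.175
Drum-2 feed = drum-1 liquid: z₂ = (0.1385, 0.1013, 0.0815, 0.6787).
Drum 2:
Let ψ₂ = V/F and solve Σ zᵢ(Kᵢ−1)/(1+ψ₂(Kᵢ−1)) = 0.
g(0) = ΣzᵢKᵢ − 1 = 1.410 and g(1) = 1 − Σzᵢ/Kᵢ = -0.172, so a root lies in (0, 1).
Iterate (Newton) starting at ψ₂ = 0.5:
  ψ₂ = 0.500: g = 0.0895, g' = -0.724 → ψ₂ = 0.624
  ψ₂ = 0.624: g = 0.0100, g' = -0.577 → ψ₂ = 0.641
Converged at ψ₂ = 0.641.
  isobutane: x = 0.022, y = 0.204
  n-butane: x = 0.026, y = 0.143
  n-pentane: x = 0.056, y = 0.096
  n-hexane: x = 0.896, y = 0.557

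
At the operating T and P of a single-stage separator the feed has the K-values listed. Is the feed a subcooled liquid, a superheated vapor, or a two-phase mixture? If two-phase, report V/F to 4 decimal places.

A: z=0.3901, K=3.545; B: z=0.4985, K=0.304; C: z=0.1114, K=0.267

two-phase, V/F = 0.3154

ΣzᵢKᵢ = 1.5642; Σzᵢ/Kᵢ = 2.1671.
Both exceed 1, so a two-phase solution exists.
Rachford–Rice: g(ψ) = Σ zᵢ(Kᵢ−1)/(1+ψ(Kᵢ−1)) = 0.
Newton–Raphson from ψ = 0.56:
  ψ = 0.5600: g = -0.29770, g' = -1.2503 → ψ = 0.3219
  ψ = 0.3219: g = -0.00827, g' = -1.2670 → ψ = 0.3154
Converged at ψ = 0.3154.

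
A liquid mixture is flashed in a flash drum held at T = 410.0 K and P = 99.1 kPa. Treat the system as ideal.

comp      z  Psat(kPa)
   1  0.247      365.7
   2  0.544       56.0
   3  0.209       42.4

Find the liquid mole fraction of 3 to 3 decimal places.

x_3 = 0.242

Raoult's law: Kᵢ = Pᵢˢᵃᵗ/P = Pᵢˢᵃᵗ/99.1.
  K_1 = 365.7/99.1 = 3.69021, K_2 = 56.0/99.1 = 0.56509, K_3 = 42.4/99.1 = 0.42785
Material balance + equilibrium reduce to Σ zᵢ(Kᵢ−1)/(1+β(Kᵢ−1)) = 0.
g(0) = ΣzᵢKᵢ − 1 = 0.308 and g(1) = 1 − Σzᵢ/Kᵢ = -0.518, so a root lies in (0, 1).
Iterate (Newton) starting at β = 0.5:
  β = 0.500: g = -0.1865, g' = -0.627 → β = 0.203
  β = 0.203: g = 0.0352, g' = -0.960 → β = 0.239
  β = 0.239: g = 0.0015, g' = -0.881 → β = 0.241
Converged at β = 0.241.
Compositions from xᵢ = zᵢ/(1+β(Kᵢ−1)), yᵢ = Kᵢxᵢ:
  1: x = 0.150, y = 0.553
  2: x = 0.608, y = 0.343
  3: x = 0.242, y = 0.104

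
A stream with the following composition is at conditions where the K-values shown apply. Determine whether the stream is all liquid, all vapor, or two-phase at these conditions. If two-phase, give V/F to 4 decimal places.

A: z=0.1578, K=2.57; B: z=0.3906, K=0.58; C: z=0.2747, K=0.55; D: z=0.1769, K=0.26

all liquid

ΣzᵢKᵢ = 0.8292; Σzᵢ/Kᵢ = 1.9147.
Since ΣzᵢKᵢ < 1 the mixture is below its bubble point — single liquid phase.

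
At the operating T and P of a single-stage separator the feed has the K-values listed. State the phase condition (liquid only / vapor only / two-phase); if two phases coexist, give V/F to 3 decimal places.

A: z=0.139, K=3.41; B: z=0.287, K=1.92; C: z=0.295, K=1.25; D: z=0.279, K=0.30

ΣzᵢKᵢ = 1.477; Σzᵢ/Kᵢ = 1.356.
Both exceed 1, so a two-phase solution exists.
Let ψ = V/F and solve Σ zᵢ(Kᵢ−1)/(1+ψ(Kᵢ−1)) = 0.
Iterate (Newton) starting at ψ = 0.5:
  ψ = 0.500: g = 0.0979, g' = -0.618 → ψ = 0.658
  ψ = 0.658: g = -0.0049, g' = -0.699 → ψ = 0.651
Converged at ψ = 0.651.

two-phase, V/F = 0.651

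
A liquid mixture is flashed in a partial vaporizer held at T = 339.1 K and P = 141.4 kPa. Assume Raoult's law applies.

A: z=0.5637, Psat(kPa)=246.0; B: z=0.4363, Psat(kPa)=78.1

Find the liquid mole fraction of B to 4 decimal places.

Raoult's law: Kᵢ = Pᵢˢᵃᵗ/P = Pᵢˢᵃᵗ/141.4.
  K_A = 246.0/141.4 = 1.739745, K_B = 78.1/141.4 = 0.552334
Rachford–Rice: g(β) = Σ zᵢ(Kᵢ−1)/(1+β(Kᵢ−1)) = 0.
Check two-phase: ΣzᵢKᵢ = 1.2217 > 1 and Σzᵢ/Kᵢ = 1.1139 > 1, so g(0) = 0.2217 > 0 and g(1) = -0.1139 < 0.
Newton–Raphson from β = 0.55:
  β = 0.5500: g = 0.03729, g' = -0.3097 → β = 0.6704
  β = 0.6704: g = -0.00031, g' = -0.3163 → β = 0.6694
Converged at β = 0.6694.
Compositions from xᵢ = zᵢ/(1+β(Kᵢ−1)), yᵢ = Kᵢxᵢ:
  A: x = 0.3770, y = 0.6559
  B: x = 0.6230, y = 0.3441

x_B = 0.6230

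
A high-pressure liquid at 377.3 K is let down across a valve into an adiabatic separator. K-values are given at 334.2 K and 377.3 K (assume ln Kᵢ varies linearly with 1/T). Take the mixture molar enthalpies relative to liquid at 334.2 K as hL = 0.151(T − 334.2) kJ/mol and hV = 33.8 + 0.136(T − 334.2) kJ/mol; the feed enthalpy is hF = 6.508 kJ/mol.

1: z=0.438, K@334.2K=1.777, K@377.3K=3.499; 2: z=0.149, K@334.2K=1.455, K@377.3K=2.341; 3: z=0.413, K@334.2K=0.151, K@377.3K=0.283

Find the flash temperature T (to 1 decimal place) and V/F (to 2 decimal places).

T = 337.7 K, V/F = 0.18

Adiabatic flash: solve Rachford–Rice at each trial T, then check hF = ψ·hV(T) + (1−ψ)·hL(T).
  T = 334.2 K: K = (1.777, 1.455, 0.151), RR gives ψ = 0.096, H_out = 3.240 kJ/mol
  T = 377.3 K: K = (3.499, 2.341, 0.283), RR gives ψ = 0.624, H_out = 27.212 kJ/mol
  T = 355.8 K: K = (2.547, 1.873, 0.211), RR gives ψ = 0.438, H_out = 17.924 kJ/mol
  T = 345.0 K: K = (2.140, 1.658, 0.179), RR gives ψ = 0.305, H_out = 11.887 kJ/mol
  T = 339.6 K: K = (1.953, 1.555, 0.165), RR gives ψ = 0.215, H_out = 8.054 kJ/mol
  T = 336.9 K: K = (1.864, 1.504, 0.158), RR gives ψ = 0.160, H_out = 5.802 kJ/mol
  T = 338.2 K: K = (1.906, 1.528, 0.161), RR gives ψ = 0.187, H_out = 6.920 kJ/mol
Linear interpolation between T = 336.9 (H_out = 5.802) and T = 338.2 (H_out = 6.920) on hF = 6.508 gives T ≈ 337.7 K, at which ψ = 0.18.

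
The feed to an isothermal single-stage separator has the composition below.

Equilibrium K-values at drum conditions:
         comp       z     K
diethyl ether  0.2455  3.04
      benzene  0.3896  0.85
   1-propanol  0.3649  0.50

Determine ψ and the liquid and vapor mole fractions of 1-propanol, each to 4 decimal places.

ψ = 0.3693, x_1-propanol = 0.4475, y_1-propanol = 0.2238

Let ψ = V/F and solve Σ zᵢ(Kᵢ−1)/(1+ψ(Kᵢ−1)) = 0.
g(0) = ΣzᵢKᵢ − 1 = 0.2599 and g(1) = 1 − Σzᵢ/Kᵢ = -0.2689, so a root lies in (0, 1).
Newton iteration, ψ⁰ = 0.41:
  ψ = 0.4100: g = -0.01905, g' = -0.4572 → ψ = 0.3683
  ψ = 0.3683: g = 0.00046, g' = -0.4800 → ψ = 0.3693
Converged at ψ = 0.3693.
Compositions from xᵢ = zᵢ/(1+ψ(Kᵢ−1)), yᵢ = Kᵢxᵢ:
  diethyl ether: x = 0.1400, y = 0.4257
  benzene: x = 0.4124, y = 0.3506
  1-propanol: x = 0.4475, y = 0.2238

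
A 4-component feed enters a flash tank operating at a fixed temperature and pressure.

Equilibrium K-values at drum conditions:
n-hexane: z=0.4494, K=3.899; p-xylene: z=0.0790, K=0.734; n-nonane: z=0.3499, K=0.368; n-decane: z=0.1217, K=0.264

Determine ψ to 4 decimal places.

Iterate (Newton) starting at ψ = 0.4:
  ψ = 0.4000: g = 0.15685, g' = -1.1995 → ψ = 0.5308
  ψ = 0.5308: g = 0.00897, g' = -1.0876 → ψ = 0.5390
Converged at ψ = 0.5390.

ψ = 0.5390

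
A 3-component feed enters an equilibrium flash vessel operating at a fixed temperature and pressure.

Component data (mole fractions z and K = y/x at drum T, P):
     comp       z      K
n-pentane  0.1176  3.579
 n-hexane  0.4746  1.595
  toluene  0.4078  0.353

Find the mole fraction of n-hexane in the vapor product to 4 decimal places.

y_n-hexane = 0.6013

Rachford–Rice: g(V/F) = Σ zᵢ(Kᵢ−1)/(1+V/F(Kᵢ−1)) = 0.
Check two-phase: ΣzᵢKᵢ = 1.3218 > 1 and Σzᵢ/Kᵢ = 1.4857 > 1, so g(0) = 0.3218 > 0 and g(1) = -0.4857 < 0.
Iterate (Newton) starting at V/F = 0.35:
  V/F = 0.3500: g = 0.05203, g' = -0.6164 → V/F = 0.4344
  V/F = 0.4344: g = 0.00043, g' = -0.6103 → V/F = 0.4351
Converged at V/F = 0.4351.
Compositions from xᵢ = zᵢ/(1+V/F(Kᵢ−1)), yᵢ = Kᵢxᵢ:
  n-pentane: x = 0.0554, y = 0.1983
  n-hexane: x = 0.3770, y = 0.6013
  toluene: x = 0.5676, y = 0.2004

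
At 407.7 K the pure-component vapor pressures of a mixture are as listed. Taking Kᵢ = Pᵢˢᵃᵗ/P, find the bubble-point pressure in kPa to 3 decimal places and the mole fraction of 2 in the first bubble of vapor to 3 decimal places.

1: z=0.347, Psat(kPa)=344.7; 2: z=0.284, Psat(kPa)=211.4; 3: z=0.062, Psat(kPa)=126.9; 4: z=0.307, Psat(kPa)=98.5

Pbub = 217.756 kPa, y_2 = 0.276

At the bubble point ψ → 0, so ΣzᵢKᵢ = 1 with Kᵢ = Pᵢˢᵃᵗ/P ⇒ P = ΣzᵢPᵢˢᵃᵗ.
P = 0.347·344.7 + 0.284·211.4 + 0.062·126.9 + 0.307·98.5 = 217.756 kPa
yᵢ = zᵢPᵢˢᵃᵗ/P ⇒ y_2 = 0.284·211.4/217.756 = 0.276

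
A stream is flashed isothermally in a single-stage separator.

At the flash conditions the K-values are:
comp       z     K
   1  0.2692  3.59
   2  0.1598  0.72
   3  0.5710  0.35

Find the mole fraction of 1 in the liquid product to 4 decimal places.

Newton iteration, β⁰ = 0.5:
  β = 0.5000: g = -0.29808, g' = -0.8893 → β = 0.1648
  β = 0.1648: g = 0.02606, g' = -1.2034 → β = 0.1865
  β = 0.1865: g = 0.00062, g' = -1.1475 → β = 0.1870
Converged at β = 0.1870.
Compositions from xᵢ = zᵢ/(1+β(Kᵢ−1)), yᵢ = Kᵢxᵢ:
  1: x = 0.1814, y = 0.6511
  2: x = 0.1686, y = 0.1214
  3: x = 0.6500, y = 0.2275

x_1 = 0.1814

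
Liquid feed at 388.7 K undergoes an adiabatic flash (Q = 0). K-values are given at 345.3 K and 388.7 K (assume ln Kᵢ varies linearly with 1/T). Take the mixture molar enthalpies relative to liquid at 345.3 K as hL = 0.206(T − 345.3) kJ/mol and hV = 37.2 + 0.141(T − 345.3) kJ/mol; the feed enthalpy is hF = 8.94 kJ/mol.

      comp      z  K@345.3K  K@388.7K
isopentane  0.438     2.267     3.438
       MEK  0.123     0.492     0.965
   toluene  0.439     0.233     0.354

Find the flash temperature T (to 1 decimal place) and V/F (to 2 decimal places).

T = 349.5 K, V/F = 0.22

Adiabatic flash: solve Rachford–Rice at each trial T, then check hF = ψ·hV(T) + (1−ψ)·hL(T).
  T = 345.3 K: K = (2.267, 0.492, 0.233), RR gives ψ = 0.171, H_out = 6.368 kJ/mol
  T = 388.7 K: K = (3.438, 0.965, 0.354), RR gives ψ = 0.563, H_out = 28.295 kJ/mol
  T = 367.0 K: K = (2.826, 0.703, 0.291), RR gives ψ = 0.385, H_out = 18.254 kJ/mol
  T = 356.1 K: K = (2.538, 0.591, 0.261), RR gives ψ = 0.286, H_out = 12.648 kJ/mol
  T = 350.7 K: K = (2.401, 0.540, 0.247), RR gives ψ = 0.231, H_out = 9.624 kJ/mol
  T = 348.0 K: K = (2.334, 0.516, 0.240), RR gives ψ = 0.202, H_out = 8.030 kJ/mol
  T = 349.4 K: K = (2.368, 0.528, 0.243), RR gives ψ = 0.217, H_out = 8.864 kJ/mol
Linear interpolation between T = 349.4 (H_out = 8.864) and T = 350.7 (H_out = 9.624) on hF = 8.94 gives T ≈ 349.5 K, at which ψ = 0.22.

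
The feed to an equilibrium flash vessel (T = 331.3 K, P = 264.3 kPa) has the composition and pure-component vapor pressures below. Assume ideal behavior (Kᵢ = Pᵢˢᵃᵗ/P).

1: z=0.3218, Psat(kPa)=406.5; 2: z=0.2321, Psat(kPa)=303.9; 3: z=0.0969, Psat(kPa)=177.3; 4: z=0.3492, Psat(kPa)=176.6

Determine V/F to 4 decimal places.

Raoult's law: Kᵢ = Pᵢˢᵃᵗ/P = Pᵢˢᵃᵗ/264.3.
  K_1 = 406.5/264.3 = 1.538025, K_2 = 303.9/264.3 = 1.149830, K_3 = 177.3/264.3 = 0.670829, K_4 = 176.6/264.3 = 0.668180
Material balance + equilibrium reduce to Σ zᵢ(Kᵢ−1)/(1+V/F(Kᵢ−1)) = 0.
Check two-phase: ΣzᵢKᵢ = 1.0601 > 1 and Σzᵢ/Kᵢ = 1.0781 > 1, so g(0) = 0.0601 > 0 and g(1) = -0.0781 < 0.
Iterate (Newton) starting at V/F = 0.5:
  V/F = 0.5000: g = -0.00831, g' = -0.1327 → V/F = 0.4373
Converged at V/F = 0.4373.

V/F = 0.4373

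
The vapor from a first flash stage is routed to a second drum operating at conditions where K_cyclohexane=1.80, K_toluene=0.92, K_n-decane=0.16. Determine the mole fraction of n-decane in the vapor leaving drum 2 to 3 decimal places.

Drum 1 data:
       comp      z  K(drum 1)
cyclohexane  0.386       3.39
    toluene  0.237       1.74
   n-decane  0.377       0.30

y_n-decane (drum 2) = 0.053

Drum 1:
Let ψ₁ = V/F and solve Σ zᵢ(Kᵢ−1)/(1+ψ₁(Kᵢ−1)) = 0.
g(0) = ΣzᵢKᵢ − 1 = 0.834 and g(1) = 1 − Σzᵢ/Kᵢ = -0.507, so a root lies in (0, 1).
Newton–Raphson from ψ₁ = 0.5:
  ψ₁ = 0.500: g = 0.1423, g' = -0.964 → ψ₁ = 0.648
  ψ₁ = 0.648: g = -0.0021, g' = -1.017 → ψ₁ = 0.646
Converged at ψ₁ = 0.646.
Drum-1 compositions:
  cyclohexane: x = 0.152, y = 0.515
  toluene: x = 0.160, y = 0.279
  n-decane: x = 0.688, y = 0.206
Drum-2 feed = drum-1 vapor: z₂ = (0.5146, 0.2791, 0.2063).
Drum 2:
Newton iteration, ψ₂⁰ = 0.43:
  ψ₂ = 0.430: g = 0.0118, g' = -0.541 → ψ₂ = 0.452
Converged at ψ₂ = 0.452.
  cyclohexane: x = 0.378, y = 0.680
  toluene: x = 0.290, y = 0.266
  n-decane: x = 0.332, y = 0.053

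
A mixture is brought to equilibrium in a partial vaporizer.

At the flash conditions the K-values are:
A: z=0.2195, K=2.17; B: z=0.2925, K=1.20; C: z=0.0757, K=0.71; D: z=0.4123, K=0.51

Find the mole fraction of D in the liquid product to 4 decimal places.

Newton–Raphson from ψ = 0.5:
  ψ = 0.5000: g = -0.07805, g' = -0.3116 → ψ = 0.2496
  ψ = 0.2496: g = 0.00066, g' = -0.3265 → ψ = 0.2516
Converged at ψ = 0.2516.
Compositions from xᵢ = zᵢ/(1+ψ(Kᵢ−1)), yᵢ = Kᵢxᵢ:
  A: x = 0.1696, y = 0.3680
  B: x = 0.2785, y = 0.3342
  C: x = 0.0817, y = 0.0580
  D: x = 0.4703, y = 0.2398

x_D = 0.4703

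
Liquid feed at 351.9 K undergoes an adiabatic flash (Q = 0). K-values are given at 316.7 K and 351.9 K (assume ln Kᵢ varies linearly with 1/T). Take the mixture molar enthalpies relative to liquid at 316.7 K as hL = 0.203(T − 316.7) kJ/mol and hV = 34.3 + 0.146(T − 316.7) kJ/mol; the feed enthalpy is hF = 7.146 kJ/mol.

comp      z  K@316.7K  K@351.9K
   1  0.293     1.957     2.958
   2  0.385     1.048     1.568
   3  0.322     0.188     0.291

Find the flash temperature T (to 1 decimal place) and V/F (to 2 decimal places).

T = 321.1 K, V/F = 0.18

Adiabatic flash: solve Rachford–Rice at each trial T, then check hF = ψ·hV(T) + (1−ψ)·hL(T).
  T = 316.7 K: K = (1.957, 1.048, 0.188), RR gives ψ = 0.078, H_out = 2.689 kJ/mol
  T = 351.9 K: K = (2.958, 1.568, 0.291), RR gives ψ = 0.636, H_out = 27.699 kJ/mol
  T = 334.3 K: K = (2.432, 1.296, 0.237), RR gives ψ = 0.422, H_out = 17.629 kJ/mol
  T = 325.5 K: K = (2.188, 1.169, 0.212), RR gives ψ = 0.275, H_out = 11.096 kJ/mol
  T = 321.1 K: K = (2.071, 1.107, 0.200), RR gives ψ = 0.185, H_out = 7.188 kJ/mol
  T = 318.9 K: K = (2.014, 1.078, 0.194), RR gives ψ = 0.134, H_out = 5.022 kJ/mol
Linear interpolation between T = 318.9 (H_out = 5.022) and T = 321.1 (H_out = 7.188) on hF = 7.146 gives T ≈ 321.1 K, at which ψ = 0.18.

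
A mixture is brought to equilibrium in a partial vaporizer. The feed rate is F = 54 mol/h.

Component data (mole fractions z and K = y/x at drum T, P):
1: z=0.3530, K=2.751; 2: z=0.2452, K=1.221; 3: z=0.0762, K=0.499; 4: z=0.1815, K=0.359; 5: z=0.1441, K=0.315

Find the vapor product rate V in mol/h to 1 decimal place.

Material balance + equilibrium reduce to Σ zᵢ(Kᵢ−1)/(1+V/F(Kᵢ−1)) = 0.
g(0) = ΣzᵢKᵢ − 1 = 0.4191 and g(1) = 1 − Σzᵢ/Kᵢ = -0.4449, so a root lies in (0, 1).
Newton–Raphson from V/F = 0.5:
  V/F = 0.5000: g = 0.00609, g' = -0.6694 → V/F = 0.5091
Converged at V/F = 0.5091.
Then V = V/F·F = 0.5091·54 = 27.5 mol/h and L = F − V = 26.5 mol/h.

V = 27.5 mol/h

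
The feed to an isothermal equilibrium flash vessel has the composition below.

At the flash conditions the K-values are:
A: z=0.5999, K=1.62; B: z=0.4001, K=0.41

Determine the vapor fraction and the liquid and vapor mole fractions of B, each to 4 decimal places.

Material balance + equilibrium reduce to Σ zᵢ(Kᵢ−1)/(1+ψ(Kᵢ−1)) = 0.
Check two-phase: ΣzᵢKᵢ = 1.1359 > 1 and Σzᵢ/Kᵢ = 1.3462 > 1, so g(0) = 0.1359 > 0 and g(1) = -0.3462 < 0.
Binary case is linear: z₁(K₁−1)(1+ψ(K₂−1)) + z₂(K₂−1)(1+ψ(K₁−1)) = 0
⇒ ψ = [z₁(K₁−1)+z₂(K₂−1)] / [−(K₁−1)(K₂−1)] = 0.13588/0.36580 = 0.3715
Compositions from xᵢ = zᵢ/(1+ψ(Kᵢ−1)), yᵢ = Kᵢxᵢ:
  A: x = 0.4876, y = 0.7899
  B: x = 0.5124, y = 0.2101

ψ = 0.3715, x_B = 0.5124, y_B = 0.2101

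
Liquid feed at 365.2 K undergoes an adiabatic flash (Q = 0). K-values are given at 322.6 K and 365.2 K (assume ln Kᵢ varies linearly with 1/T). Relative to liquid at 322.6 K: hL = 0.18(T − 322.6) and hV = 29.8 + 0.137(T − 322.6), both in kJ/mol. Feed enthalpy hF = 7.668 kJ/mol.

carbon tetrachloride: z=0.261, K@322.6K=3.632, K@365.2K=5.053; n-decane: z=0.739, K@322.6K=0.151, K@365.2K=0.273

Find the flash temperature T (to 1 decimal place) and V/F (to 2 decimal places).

T = 346.6 K, V/F = 0.12

Adiabatic flash: solve Rachford–Rice at each trial T, then check hF = ψ·hV(T) + (1−ψ)·hL(T).
  T = 322.6 K: K = (3.632, 0.151), RR gives ψ = 0.027, H_out = 0.794 kJ/mol
  T = 365.2 K: K = (5.053, 0.273), RR gives ψ = 0.177, H_out = 12.609 kJ/mol
  T = 343.9 K: K = (4.328, 0.207), RR gives ψ = 0.107, H_out = 6.924 kJ/mol
  T = 354.5 K: K = (4.686, 0.238), RR gives ψ = 0.142, H_out = 9.785 kJ/mol
  T = 349.2 K: K = (4.506, 0.222), RR gives ψ = 0.125, H_out = 8.365 kJ/mol
  T = 346.5 K: K = (4.415, 0.214), RR gives ψ = 0.116, H_out = 7.634 kJ/mol
  T = 347.9 K: K = (4.462, 0.218), RR gives ψ = 0.120, H_out = 8.014 kJ/mol
Linear interpolation between T = 346.5 (H_out = 7.634) and T = 347.9 (H_out = 8.014) on hF = 7.668 gives T ≈ 346.6 K, at which ψ = 0.12.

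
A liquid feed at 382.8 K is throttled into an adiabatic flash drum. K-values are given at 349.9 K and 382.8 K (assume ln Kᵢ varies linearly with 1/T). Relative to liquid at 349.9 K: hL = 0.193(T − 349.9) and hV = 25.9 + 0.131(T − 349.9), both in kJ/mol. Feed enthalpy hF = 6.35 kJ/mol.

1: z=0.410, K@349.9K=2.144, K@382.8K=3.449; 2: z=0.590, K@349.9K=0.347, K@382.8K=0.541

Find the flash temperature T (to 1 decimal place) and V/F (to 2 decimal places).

Adiabatic flash: solve Rachford–Rice at each trial T, then check hF = ψ·hV(T) + (1−ψ)·hL(T).
  T = 349.9 K: K = (2.144, 0.347), RR gives ψ = 0.112, H_out = 2.904 kJ/mol
  T = 382.8 K: K = (3.449, 0.541), RR gives ψ = 0.652, H_out = 21.914 kJ/mol
  T = 366.4 K: K = (2.750, 0.438), RR gives ψ = 0.392, H_out = 12.945 kJ/mol
  T = 358.1 K: K = (2.434, 0.391), RR gives ψ = 0.261, H_out = 8.215 kJ/mol
  T = 354.0 K: K = (2.286, 0.368), RR gives ψ = 0.190, H_out = 5.672 kJ/mol
  T = 356.1 K: K = (2.361, 0.380), RR gives ψ = 0.227, H_out = 6.998 kJ/mol
Linear interpolation between T = 354.0 (H_out = 5.672) and T = 356.1 (H_out = 6.998) on hF = 6.35 gives T ≈ 355.1 K, at which ψ = 0.21.

T = 355.1 K, V/F = 0.21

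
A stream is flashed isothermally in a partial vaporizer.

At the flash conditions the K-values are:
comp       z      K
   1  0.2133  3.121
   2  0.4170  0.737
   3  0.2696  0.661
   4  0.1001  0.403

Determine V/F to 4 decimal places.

V/F = 0.2656

Material balance + equilibrium reduce to Σ zᵢ(Kᵢ−1)/(1+V/F(Kᵢ−1)) = 0.
Feasibility: ΣzᵢKᵢ = 1.1916, Σzᵢ/Kᵢ = 1.2904 — both > 1, two phases present.
Newton–Raphson from V/F = 0.43:
  V/F = 0.4300: g = -0.07443, g' = -0.4062 → V/F = 0.2467
  V/F = 0.2467: g = 0.00988, g' = -0.5324 → V/F = 0.2653
  V/F = 0.2653: g = 0.00017, g' = -0.5140 → V/F = 0.2656
Converged at V/F = 0.2656.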